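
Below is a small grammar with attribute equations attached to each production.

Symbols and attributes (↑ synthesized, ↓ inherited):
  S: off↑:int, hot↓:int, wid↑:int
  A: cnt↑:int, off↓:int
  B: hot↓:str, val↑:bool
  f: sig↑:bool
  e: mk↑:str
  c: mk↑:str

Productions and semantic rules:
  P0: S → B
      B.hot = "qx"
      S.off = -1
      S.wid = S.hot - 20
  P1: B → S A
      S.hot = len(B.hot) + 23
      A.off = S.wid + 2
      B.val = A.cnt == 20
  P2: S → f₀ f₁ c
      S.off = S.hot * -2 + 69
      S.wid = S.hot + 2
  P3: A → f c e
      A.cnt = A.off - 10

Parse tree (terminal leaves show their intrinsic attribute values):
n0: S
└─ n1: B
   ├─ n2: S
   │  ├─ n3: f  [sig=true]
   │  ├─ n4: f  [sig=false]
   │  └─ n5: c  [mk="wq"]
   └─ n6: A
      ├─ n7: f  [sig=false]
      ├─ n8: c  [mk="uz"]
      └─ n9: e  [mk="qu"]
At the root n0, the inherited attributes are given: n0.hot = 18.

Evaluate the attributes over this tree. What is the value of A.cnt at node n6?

19

1. n0.hot = 18  [given at root]
2. n1.hot = "qx"  ["qx"]
3. n2.hot = 25  [len(B.hot) + 23]
4. n3.sig = true  [terminal]
5. n4.sig = false  [terminal]
6. n5.mk = "wq"  [terminal]
7. n2.off = 19  [S.hot * -2 + 69]
8. n2.wid = 27  [S.hot + 2]
9. n6.off = 29  [S.wid + 2]
10. n7.sig = false  [terminal]
11. n8.mk = "uz"  [terminal]
12. n9.mk = "qu"  [terminal]
13. n6.cnt = 19  [A.off - 10]
14. n1.val = false  [A.cnt == 20]
15. n0.off = -1  [-1]
16. n0.wid = -2  [S.hot - 20]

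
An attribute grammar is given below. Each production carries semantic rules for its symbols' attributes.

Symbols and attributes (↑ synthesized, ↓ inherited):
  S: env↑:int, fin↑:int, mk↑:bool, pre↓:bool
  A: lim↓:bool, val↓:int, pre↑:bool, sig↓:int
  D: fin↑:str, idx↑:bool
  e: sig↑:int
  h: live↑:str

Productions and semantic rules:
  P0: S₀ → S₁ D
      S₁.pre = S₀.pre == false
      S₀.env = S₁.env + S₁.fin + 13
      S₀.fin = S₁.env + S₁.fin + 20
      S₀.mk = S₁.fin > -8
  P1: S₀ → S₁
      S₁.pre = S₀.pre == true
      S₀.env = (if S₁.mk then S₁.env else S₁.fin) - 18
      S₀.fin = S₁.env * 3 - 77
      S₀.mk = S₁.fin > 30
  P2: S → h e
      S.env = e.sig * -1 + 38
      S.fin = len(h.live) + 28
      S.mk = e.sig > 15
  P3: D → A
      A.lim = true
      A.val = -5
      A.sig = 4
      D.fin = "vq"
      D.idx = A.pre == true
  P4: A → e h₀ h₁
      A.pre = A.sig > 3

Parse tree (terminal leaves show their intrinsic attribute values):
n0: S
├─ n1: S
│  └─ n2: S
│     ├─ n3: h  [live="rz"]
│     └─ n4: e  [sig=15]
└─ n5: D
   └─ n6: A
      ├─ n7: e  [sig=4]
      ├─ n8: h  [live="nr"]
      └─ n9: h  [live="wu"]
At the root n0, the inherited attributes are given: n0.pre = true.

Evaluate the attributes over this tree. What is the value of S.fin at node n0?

24

1. n0.pre = true  [given at root]
2. n1.pre = false  [S₀.pre == false]
3. n2.pre = false  [S₀.pre == true]
4. n3.live = "rz"  [terminal]
5. n4.sig = 15  [terminal]
6. n2.env = 23  [e.sig * -1 + 38]
7. n2.fin = 30  [len(h.live) + 28]
8. n2.mk = false  [e.sig > 15]
9. n1.env = 12  [(if S₁.mk then S₁.env else S₁.fin) - 18]
10. n1.fin = -8  [S₁.env * 3 - 77]
11. n1.mk = false  [S₁.fin > 30]
12. n6.lim = true  [true]
13. n6.val = -5  [-5]
14. n6.sig = 4  [4]
15. n7.sig = 4  [terminal]
16. n8.live = "nr"  [terminal]
17. n9.live = "wu"  [terminal]
18. n6.pre = true  [A.sig > 3]
19. n5.fin = "vq"  ["vq"]
20. n5.idx = true  [A.pre == true]
21. n0.env = 17  [S₁.env + S₁.fin + 13]
22. n0.fin = 24  [S₁.env + S₁.fin + 20]
23. n0.mk = false  [S₁.fin > -8]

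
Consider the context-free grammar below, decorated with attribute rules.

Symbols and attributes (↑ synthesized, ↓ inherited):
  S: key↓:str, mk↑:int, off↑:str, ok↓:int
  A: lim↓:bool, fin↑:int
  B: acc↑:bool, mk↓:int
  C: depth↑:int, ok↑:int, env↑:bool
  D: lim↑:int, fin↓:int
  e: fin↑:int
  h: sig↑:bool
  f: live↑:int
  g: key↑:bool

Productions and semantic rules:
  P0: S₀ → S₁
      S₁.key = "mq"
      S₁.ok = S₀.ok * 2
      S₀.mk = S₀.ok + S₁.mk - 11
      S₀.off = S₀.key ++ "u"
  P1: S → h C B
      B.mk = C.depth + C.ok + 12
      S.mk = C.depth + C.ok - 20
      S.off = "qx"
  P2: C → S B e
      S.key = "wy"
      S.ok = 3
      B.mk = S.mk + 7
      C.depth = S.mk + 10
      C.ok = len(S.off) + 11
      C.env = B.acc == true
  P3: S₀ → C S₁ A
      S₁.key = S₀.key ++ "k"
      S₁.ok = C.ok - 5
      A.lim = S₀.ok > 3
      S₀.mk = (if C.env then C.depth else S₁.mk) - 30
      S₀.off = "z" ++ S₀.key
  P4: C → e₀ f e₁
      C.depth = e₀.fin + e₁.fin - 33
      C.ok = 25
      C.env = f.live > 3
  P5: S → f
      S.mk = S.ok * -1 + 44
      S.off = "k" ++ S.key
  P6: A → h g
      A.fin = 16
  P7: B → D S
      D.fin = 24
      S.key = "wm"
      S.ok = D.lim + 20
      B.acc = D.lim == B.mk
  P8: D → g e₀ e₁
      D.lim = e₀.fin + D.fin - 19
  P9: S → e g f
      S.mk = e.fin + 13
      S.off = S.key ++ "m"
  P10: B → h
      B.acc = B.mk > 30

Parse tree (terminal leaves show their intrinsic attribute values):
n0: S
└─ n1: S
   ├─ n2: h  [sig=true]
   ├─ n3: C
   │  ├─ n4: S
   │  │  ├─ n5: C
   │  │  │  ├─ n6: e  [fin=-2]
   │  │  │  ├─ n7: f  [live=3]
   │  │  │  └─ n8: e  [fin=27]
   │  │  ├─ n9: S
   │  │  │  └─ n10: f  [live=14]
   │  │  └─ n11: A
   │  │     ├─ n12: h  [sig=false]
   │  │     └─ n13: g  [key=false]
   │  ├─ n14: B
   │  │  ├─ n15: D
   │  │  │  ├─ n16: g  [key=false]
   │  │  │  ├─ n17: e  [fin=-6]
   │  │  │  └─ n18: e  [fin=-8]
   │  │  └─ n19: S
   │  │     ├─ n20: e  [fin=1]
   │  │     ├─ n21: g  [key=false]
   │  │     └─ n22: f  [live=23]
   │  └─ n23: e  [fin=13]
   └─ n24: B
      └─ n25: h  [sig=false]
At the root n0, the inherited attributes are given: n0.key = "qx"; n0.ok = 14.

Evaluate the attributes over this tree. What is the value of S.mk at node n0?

1

1. n0.key = "qx"  [given at root]
2. n0.ok = 14  [given at root]
3. n1.key = "mq"  ["mq"]
4. n1.ok = 28  [S₀.ok * 2]
5. n2.sig = true  [terminal]
6. n4.key = "wy"  ["wy"]
7. n4.ok = 3  [3]
8. n6.fin = -2  [terminal]
9. n7.live = 3  [terminal]
10. n8.fin = 27  [terminal]
11. n5.depth = -8  [e₀.fin + e₁.fin - 33]
12. n5.ok = 25  [25]
13. n5.env = false  [f.live > 3]
14. n9.key = "wyk"  [S₀.key ++ "k"]
15. n9.ok = 20  [C.ok - 5]
16. n10.live = 14  [terminal]
17. n9.mk = 24  [S.ok * -1 + 44]
18. n9.off = "kwyk"  ["k" ++ S.key]
19. n11.lim = false  [S₀.ok > 3]
20. n12.sig = false  [terminal]
21. n13.key = false  [terminal]
22. n11.fin = 16  [16]
23. n4.mk = -6  [(if C.env then C.depth else S₁.mk) - 30]
24. n4.off = "zwy"  ["z" ++ S₀.key]
25. n14.mk = 1  [S.mk + 7]
26. n15.fin = 24  [24]
27. n16.key = false  [terminal]
28. n17.fin = -6  [terminal]
29. n18.fin = -8  [terminal]
30. n15.lim = -1  [e₀.fin + D.fin - 19]
31. n19.key = "wm"  ["wm"]
32. n19.ok = 19  [D.lim + 20]
33. n20.fin = 1  [terminal]
34. n21.key = false  [terminal]
35. n22.live = 23  [terminal]
36. n19.mk = 14  [e.fin + 13]
37. n19.off = "wmm"  [S.key ++ "m"]
38. n14.acc = false  [D.lim == B.mk]
39. n23.fin = 13  [terminal]
40. n3.depth = 4  [S.mk + 10]
41. n3.ok = 14  [len(S.off) + 11]
42. n3.env = false  [B.acc == true]
43. n24.mk = 30  [C.depth + C.ok + 12]
44. n25.sig = false  [terminal]
45. n24.acc = false  [B.mk > 30]
46. n1.mk = -2  [C.depth + C.ok - 20]
47. n1.off = "qx"  ["qx"]
48. n0.mk = 1  [S₀.ok + S₁.mk - 11]
49. n0.off = "qxu"  [S₀.key ++ "u"]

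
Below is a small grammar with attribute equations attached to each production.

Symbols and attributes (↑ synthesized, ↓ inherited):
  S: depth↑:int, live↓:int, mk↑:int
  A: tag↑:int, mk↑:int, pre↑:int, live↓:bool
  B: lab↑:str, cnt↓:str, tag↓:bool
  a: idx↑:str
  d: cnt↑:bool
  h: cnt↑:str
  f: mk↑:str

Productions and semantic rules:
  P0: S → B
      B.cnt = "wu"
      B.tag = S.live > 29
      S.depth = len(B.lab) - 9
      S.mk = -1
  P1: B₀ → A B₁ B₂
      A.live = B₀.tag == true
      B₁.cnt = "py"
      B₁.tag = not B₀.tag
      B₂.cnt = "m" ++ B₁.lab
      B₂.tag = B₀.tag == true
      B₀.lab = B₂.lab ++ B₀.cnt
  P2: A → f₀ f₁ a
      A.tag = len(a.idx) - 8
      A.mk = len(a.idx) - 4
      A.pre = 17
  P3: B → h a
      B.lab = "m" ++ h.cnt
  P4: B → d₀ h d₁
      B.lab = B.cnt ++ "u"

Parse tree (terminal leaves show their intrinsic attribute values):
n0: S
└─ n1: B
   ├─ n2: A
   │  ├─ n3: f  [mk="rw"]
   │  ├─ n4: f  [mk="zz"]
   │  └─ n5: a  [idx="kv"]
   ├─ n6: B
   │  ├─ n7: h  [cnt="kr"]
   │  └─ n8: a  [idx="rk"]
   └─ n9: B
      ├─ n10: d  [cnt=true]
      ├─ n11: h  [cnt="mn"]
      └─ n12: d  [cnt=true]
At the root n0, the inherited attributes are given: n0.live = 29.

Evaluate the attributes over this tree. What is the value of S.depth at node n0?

-2

1. n0.live = 29  [given at root]
2. n1.cnt = "wu"  ["wu"]
3. n1.tag = false  [S.live > 29]
4. n2.live = false  [B₀.tag == true]
5. n3.mk = "rw"  [terminal]
6. n4.mk = "zz"  [terminal]
7. n5.idx = "kv"  [terminal]
8. n2.tag = -6  [len(a.idx) - 8]
9. n2.mk = -2  [len(a.idx) - 4]
10. n2.pre = 17  [17]
11. n6.cnt = "py"  ["py"]
12. n6.tag = true  [not B₀.tag]
13. n7.cnt = "kr"  [terminal]
14. n8.idx = "rk"  [terminal]
15. n6.lab = "mkr"  ["m" ++ h.cnt]
16. n9.cnt = "mmkr"  ["m" ++ B₁.lab]
17. n9.tag = false  [B₀.tag == true]
18. n10.cnt = true  [terminal]
19. n11.cnt = "mn"  [terminal]
20. n12.cnt = true  [terminal]
21. n9.lab = "mmkru"  [B.cnt ++ "u"]
22. n1.lab = "mmkruwu"  [B₂.lab ++ B₀.cnt]
23. n0.depth = -2  [len(B.lab) - 9]
24. n0.mk = -1  [-1]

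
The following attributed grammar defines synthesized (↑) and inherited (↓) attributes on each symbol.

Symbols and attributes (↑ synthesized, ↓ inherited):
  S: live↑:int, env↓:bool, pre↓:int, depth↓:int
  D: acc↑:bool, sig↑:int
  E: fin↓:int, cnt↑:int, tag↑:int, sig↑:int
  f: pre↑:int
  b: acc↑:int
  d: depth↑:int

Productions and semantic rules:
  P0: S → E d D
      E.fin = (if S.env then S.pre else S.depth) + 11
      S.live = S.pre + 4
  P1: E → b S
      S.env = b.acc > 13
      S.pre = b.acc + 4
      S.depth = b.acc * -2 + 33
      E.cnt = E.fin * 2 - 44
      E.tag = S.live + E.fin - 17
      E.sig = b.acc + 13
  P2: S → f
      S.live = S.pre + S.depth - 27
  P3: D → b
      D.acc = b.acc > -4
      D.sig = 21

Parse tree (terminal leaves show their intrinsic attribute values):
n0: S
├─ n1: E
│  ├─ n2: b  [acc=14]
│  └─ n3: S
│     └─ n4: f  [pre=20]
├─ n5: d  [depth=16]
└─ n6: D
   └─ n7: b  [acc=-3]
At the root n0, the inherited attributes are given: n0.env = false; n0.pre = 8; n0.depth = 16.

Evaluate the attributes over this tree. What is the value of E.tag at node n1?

6

1. n0.env = false  [given at root]
2. n0.pre = 8  [given at root]
3. n0.depth = 16  [given at root]
4. n1.fin = 27  [(if S.env then S.pre else S.depth) + 11]
5. n2.acc = 14  [terminal]
6. n3.env = true  [b.acc > 13]
7. n3.pre = 18  [b.acc + 4]
8. n3.depth = 5  [b.acc * -2 + 33]
9. n4.pre = 20  [terminal]
10. n3.live = -4  [S.pre + S.depth - 27]
11. n1.cnt = 10  [E.fin * 2 - 44]
12. n1.tag = 6  [S.live + E.fin - 17]
13. n1.sig = 27  [b.acc + 13]
14. n5.depth = 16  [terminal]
15. n7.acc = -3  [terminal]
16. n6.acc = true  [b.acc > -4]
17. n6.sig = 21  [21]
18. n0.live = 12  [S.pre + 4]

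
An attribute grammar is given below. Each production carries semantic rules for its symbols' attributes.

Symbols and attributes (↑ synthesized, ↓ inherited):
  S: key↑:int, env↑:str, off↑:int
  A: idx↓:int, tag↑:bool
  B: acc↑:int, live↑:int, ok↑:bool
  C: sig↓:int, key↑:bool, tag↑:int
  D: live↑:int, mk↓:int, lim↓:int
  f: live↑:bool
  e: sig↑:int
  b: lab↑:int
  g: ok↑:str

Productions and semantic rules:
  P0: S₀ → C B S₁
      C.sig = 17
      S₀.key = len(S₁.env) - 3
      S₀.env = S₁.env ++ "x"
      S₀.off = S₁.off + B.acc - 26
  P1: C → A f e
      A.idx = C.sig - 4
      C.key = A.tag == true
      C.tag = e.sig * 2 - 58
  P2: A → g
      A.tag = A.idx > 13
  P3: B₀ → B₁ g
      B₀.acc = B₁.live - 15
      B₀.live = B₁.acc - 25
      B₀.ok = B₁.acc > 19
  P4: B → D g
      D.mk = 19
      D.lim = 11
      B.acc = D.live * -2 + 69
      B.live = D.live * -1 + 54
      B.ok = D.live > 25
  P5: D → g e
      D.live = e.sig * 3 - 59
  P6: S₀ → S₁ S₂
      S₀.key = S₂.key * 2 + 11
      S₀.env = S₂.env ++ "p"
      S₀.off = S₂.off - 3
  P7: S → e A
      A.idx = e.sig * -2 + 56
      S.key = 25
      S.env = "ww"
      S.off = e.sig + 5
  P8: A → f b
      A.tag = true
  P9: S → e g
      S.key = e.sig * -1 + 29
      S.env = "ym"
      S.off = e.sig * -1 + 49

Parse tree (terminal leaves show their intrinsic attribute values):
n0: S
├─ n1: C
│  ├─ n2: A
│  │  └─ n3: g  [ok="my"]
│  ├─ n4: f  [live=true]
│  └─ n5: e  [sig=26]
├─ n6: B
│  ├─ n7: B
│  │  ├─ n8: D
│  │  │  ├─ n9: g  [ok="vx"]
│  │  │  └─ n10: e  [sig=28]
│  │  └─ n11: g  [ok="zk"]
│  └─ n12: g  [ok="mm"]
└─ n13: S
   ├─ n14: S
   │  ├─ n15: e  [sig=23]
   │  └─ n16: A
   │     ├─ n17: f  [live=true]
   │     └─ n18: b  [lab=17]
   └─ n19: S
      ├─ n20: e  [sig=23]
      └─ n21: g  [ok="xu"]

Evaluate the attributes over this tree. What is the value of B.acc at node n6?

14

1. n1.sig = 17  [17]
2. n2.idx = 13  [C.sig - 4]
3. n3.ok = "my"  [terminal]
4. n2.tag = false  [A.idx > 13]
5. n4.live = true  [terminal]
6. n5.sig = 26  [terminal]
7. n1.key = false  [A.tag == true]
8. n1.tag = -6  [e.sig * 2 - 58]
9. n8.mk = 19  [19]
10. n8.lim = 11  [11]
11. n9.ok = "vx"  [terminal]
12. n10.sig = 28  [terminal]
13. n8.live = 25  [e.sig * 3 - 59]
14. n11.ok = "zk"  [terminal]
15. n7.acc = 19  [D.live * -2 + 69]
16. n7.live = 29  [D.live * -1 + 54]
17. n7.ok = false  [D.live > 25]
18. n12.ok = "mm"  [terminal]
19. n6.acc = 14  [B₁.live - 15]
20. n6.live = -6  [B₁.acc - 25]
21. n6.ok = false  [B₁.acc > 19]
22. n15.sig = 23  [terminal]
23. n16.idx = 10  [e.sig * -2 + 56]
24. n17.live = true  [terminal]
25. n18.lab = 17  [terminal]
26. n16.tag = true  [true]
27. n14.key = 25  [25]
28. n14.env = "ww"  ["ww"]
29. n14.off = 28  [e.sig + 5]
30. n20.sig = 23  [terminal]
31. n21.ok = "xu"  [terminal]
32. n19.key = 6  [e.sig * -1 + 29]
33. n19.env = "ym"  ["ym"]
34. n19.off = 26  [e.sig * -1 + 49]
35. n13.key = 23  [S₂.key * 2 + 11]
36. n13.env = "ymp"  [S₂.env ++ "p"]
37. n13.off = 23  [S₂.off - 3]
38. n0.key = 0  [len(S₁.env) - 3]
39. n0.env = "ympx"  [S₁.env ++ "x"]
40. n0.off = 11  [S₁.off + B.acc - 26]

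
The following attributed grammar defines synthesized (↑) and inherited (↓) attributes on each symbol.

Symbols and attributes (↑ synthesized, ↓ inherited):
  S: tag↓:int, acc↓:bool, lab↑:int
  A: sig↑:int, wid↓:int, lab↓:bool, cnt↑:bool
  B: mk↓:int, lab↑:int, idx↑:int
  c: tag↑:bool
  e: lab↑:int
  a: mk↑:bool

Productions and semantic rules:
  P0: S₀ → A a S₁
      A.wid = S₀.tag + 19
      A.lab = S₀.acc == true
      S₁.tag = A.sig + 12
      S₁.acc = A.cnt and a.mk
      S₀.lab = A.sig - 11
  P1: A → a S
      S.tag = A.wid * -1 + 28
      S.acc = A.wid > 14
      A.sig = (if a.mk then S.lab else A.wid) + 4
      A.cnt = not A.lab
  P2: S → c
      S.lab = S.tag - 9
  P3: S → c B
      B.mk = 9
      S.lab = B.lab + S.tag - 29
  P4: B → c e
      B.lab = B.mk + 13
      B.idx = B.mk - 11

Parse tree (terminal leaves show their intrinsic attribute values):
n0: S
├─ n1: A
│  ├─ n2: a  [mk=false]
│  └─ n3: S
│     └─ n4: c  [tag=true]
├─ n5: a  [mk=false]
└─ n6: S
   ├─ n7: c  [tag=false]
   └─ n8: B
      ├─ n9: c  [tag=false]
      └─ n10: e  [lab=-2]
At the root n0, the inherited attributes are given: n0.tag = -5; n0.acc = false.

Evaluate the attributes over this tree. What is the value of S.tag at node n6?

30

1. n0.tag = -5  [given at root]
2. n0.acc = false  [given at root]
3. n1.wid = 14  [S₀.tag + 19]
4. n1.lab = false  [S₀.acc == true]
5. n2.mk = false  [terminal]
6. n3.tag = 14  [A.wid * -1 + 28]
7. n3.acc = false  [A.wid > 14]
8. n4.tag = true  [terminal]
9. n3.lab = 5  [S.tag - 9]
10. n1.sig = 18  [(if a.mk then S.lab else A.wid) + 4]
11. n1.cnt = true  [not A.lab]
12. n5.mk = false  [terminal]
13. n6.tag = 30  [A.sig + 12]
14. n6.acc = false  [A.cnt and a.mk]
15. n7.tag = false  [terminal]
16. n8.mk = 9  [9]
17. n9.tag = false  [terminal]
18. n10.lab = -2  [terminal]
19. n8.lab = 22  [B.mk + 13]
20. n8.idx = -2  [B.mk - 11]
21. n6.lab = 23  [B.lab + S.tag - 29]
22. n0.lab = 7  [A.sig - 11]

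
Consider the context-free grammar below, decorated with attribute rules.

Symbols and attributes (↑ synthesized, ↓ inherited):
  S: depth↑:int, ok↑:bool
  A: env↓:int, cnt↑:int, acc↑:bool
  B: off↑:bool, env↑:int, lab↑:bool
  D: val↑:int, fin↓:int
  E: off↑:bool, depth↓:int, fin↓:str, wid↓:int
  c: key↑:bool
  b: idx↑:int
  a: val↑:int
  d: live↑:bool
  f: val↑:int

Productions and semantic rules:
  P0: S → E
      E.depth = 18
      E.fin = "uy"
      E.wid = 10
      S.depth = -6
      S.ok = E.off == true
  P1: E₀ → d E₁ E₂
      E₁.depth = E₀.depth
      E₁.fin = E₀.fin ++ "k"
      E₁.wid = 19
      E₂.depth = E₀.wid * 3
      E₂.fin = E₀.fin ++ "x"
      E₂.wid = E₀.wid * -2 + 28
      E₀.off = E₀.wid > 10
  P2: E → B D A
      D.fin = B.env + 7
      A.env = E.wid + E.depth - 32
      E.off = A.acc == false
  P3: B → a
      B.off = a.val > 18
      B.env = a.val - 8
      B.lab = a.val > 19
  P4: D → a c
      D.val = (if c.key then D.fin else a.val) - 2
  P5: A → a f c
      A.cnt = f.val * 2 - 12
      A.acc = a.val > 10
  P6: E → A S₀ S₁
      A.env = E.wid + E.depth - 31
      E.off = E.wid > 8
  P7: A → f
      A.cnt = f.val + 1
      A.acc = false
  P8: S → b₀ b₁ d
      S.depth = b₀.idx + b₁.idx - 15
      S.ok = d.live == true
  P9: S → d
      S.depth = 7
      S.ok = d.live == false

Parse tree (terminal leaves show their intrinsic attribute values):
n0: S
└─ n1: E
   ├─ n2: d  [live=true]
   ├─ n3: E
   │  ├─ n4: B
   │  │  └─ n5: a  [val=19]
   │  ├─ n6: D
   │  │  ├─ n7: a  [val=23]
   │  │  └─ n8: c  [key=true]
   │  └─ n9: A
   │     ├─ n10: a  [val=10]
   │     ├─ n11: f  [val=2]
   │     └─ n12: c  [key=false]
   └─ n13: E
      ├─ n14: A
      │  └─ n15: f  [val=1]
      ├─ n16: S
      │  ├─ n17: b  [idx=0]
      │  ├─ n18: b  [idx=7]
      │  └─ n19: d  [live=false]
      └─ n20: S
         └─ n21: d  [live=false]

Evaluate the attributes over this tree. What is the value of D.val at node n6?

1. n1.depth = 18  [18]
2. n1.fin = "uy"  ["uy"]
3. n1.wid = 10  [10]
4. n2.live = true  [terminal]
5. n3.depth = 18  [E₀.depth]
6. n3.fin = "uyk"  [E₀.fin ++ "k"]
7. n3.wid = 19  [19]
8. n5.val = 19  [terminal]
9. n4.off = true  [a.val > 18]
10. n4.env = 11  [a.val - 8]
11. n4.lab = false  [a.val > 19]
12. n6.fin = 18  [B.env + 7]
13. n7.val = 23  [terminal]
14. n8.key = true  [terminal]
15. n6.val = 16  [(if c.key then D.fin else a.val) - 2]
16. n9.env = 5  [E.wid + E.depth - 32]
17. n10.val = 10  [terminal]
18. n11.val = 2  [terminal]
19. n12.key = false  [terminal]
20. n9.cnt = -8  [f.val * 2 - 12]
21. n9.acc = false  [a.val > 10]
22. n3.off = true  [A.acc == false]
23. n13.depth = 30  [E₀.wid * 3]
24. n13.fin = "uyx"  [E₀.fin ++ "x"]
25. n13.wid = 8  [E₀.wid * -2 + 28]
26. n14.env = 7  [E.wid + E.depth - 31]
27. n15.val = 1  [terminal]
28. n14.cnt = 2  [f.val + 1]
29. n14.acc = false  [false]
30. n17.idx = 0  [terminal]
31. n18.idx = 7  [terminal]
32. n19.live = false  [terminal]
33. n16.depth = -8  [b₀.idx + b₁.idx - 15]
34. n16.ok = false  [d.live == true]
35. n21.live = false  [terminal]
36. n20.depth = 7  [7]
37. n20.ok = true  [d.live == false]
38. n13.off = false  [E.wid > 8]
39. n1.off = false  [E₀.wid > 10]
40. n0.depth = -6  [-6]
41. n0.ok = false  [E.off == true]

16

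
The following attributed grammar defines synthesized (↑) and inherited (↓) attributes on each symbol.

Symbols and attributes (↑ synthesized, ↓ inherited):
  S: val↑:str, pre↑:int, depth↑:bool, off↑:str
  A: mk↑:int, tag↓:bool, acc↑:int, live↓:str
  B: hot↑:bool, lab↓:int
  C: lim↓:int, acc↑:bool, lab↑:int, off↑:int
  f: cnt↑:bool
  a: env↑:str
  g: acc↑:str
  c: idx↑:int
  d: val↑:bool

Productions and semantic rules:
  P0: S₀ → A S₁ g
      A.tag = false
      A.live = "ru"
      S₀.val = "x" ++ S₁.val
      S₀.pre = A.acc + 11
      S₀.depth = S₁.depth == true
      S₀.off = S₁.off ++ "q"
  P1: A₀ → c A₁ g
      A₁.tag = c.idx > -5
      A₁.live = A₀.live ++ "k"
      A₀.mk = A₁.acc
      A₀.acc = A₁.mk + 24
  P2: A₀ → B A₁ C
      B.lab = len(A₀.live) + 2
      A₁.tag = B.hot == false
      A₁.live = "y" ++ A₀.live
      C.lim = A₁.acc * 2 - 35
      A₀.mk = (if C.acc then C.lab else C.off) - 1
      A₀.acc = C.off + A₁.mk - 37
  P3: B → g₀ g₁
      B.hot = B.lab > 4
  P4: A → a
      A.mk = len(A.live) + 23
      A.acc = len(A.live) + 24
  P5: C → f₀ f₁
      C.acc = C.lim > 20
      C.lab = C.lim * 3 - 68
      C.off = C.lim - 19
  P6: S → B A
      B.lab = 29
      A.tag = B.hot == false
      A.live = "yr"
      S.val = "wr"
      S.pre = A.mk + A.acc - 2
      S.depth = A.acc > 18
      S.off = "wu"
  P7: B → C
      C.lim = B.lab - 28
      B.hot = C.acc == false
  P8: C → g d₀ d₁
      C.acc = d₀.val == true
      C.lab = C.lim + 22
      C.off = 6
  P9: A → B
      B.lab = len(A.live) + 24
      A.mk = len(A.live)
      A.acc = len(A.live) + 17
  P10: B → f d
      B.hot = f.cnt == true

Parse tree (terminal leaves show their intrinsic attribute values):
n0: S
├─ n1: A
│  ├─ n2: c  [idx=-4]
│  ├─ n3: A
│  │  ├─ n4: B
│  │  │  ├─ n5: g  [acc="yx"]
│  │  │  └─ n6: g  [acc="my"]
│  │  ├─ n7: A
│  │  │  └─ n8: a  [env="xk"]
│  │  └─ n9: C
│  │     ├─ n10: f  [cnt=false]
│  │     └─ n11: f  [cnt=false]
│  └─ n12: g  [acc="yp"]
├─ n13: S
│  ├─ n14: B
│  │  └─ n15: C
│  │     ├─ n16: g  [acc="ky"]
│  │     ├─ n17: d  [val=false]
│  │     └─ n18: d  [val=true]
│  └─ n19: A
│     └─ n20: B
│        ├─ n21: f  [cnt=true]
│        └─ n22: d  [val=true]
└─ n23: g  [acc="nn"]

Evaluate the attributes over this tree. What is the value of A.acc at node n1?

1. n1.tag = false  [false]
2. n1.live = "ru"  ["ru"]
3. n2.idx = -4  [terminal]
4. n3.tag = true  [c.idx > -5]
5. n3.live = "ruk"  [A₀.live ++ "k"]
6. n4.lab = 5  [len(A₀.live) + 2]
7. n5.acc = "yx"  [terminal]
8. n6.acc = "my"  [terminal]
9. n4.hot = true  [B.lab > 4]
10. n7.tag = false  [B.hot == false]
11. n7.live = "yruk"  ["y" ++ A₀.live]
12. n8.env = "xk"  [terminal]
13. n7.mk = 27  [len(A.live) + 23]
14. n7.acc = 28  [len(A.live) + 24]
15. n9.lim = 21  [A₁.acc * 2 - 35]
16. n10.cnt = false  [terminal]
17. n11.cnt = false  [terminal]
18. n9.acc = true  [C.lim > 20]
19. n9.lab = -5  [C.lim * 3 - 68]
20. n9.off = 2  [C.lim - 19]
21. n3.mk = -6  [(if C.acc then C.lab else C.off) - 1]
22. n3.acc = -8  [C.off + A₁.mk - 37]
23. n12.acc = "yp"  [terminal]
24. n1.mk = -8  [A₁.acc]
25. n1.acc = 18  [A₁.mk + 24]
26. n14.lab = 29  [29]
27. n15.lim = 1  [B.lab - 28]
28. n16.acc = "ky"  [terminal]
29. n17.val = false  [terminal]
30. n18.val = true  [terminal]
31. n15.acc = false  [d₀.val == true]
32. n15.lab = 23  [C.lim + 22]
33. n15.off = 6  [6]
34. n14.hot = true  [C.acc == false]
35. n19.tag = false  [B.hot == false]
36. n19.live = "yr"  ["yr"]
37. n20.lab = 26  [len(A.live) + 24]
38. n21.cnt = true  [terminal]
39. n22.val = true  [terminal]
40. n20.hot = true  [f.cnt == true]
41. n19.mk = 2  [len(A.live)]
42. n19.acc = 19  [len(A.live) + 17]
43. n13.val = "wr"  ["wr"]
44. n13.pre = 19  [A.mk + A.acc - 2]
45. n13.depth = true  [A.acc > 18]
46. n13.off = "wu"  ["wu"]
47. n23.acc = "nn"  [terminal]
48. n0.val = "xwr"  ["x" ++ S₁.val]
49. n0.pre = 29  [A.acc + 11]
50. n0.depth = true  [S₁.depth == true]
51. n0.off = "wuq"  [S₁.off ++ "q"]

18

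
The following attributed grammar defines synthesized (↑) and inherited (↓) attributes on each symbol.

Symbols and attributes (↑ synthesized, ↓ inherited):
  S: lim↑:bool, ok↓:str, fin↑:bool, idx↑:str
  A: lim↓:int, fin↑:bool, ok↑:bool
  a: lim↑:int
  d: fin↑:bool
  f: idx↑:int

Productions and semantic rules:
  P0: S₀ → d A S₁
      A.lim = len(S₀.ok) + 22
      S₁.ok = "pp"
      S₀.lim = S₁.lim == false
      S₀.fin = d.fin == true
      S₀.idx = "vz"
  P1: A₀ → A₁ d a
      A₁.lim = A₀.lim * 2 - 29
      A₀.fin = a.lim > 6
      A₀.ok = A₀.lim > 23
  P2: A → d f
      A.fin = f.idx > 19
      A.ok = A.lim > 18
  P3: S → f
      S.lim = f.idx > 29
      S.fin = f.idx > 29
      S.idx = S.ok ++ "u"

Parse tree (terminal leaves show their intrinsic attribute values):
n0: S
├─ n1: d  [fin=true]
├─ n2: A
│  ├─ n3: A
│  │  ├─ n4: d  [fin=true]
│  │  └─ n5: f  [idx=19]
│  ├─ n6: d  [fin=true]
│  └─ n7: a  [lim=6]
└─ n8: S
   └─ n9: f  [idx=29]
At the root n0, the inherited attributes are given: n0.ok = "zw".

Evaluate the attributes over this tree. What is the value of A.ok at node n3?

true

1. n0.ok = "zw"  [given at root]
2. n1.fin = true  [terminal]
3. n2.lim = 24  [len(S₀.ok) + 22]
4. n3.lim = 19  [A₀.lim * 2 - 29]
5. n4.fin = true  [terminal]
6. n5.idx = 19  [terminal]
7. n3.fin = false  [f.idx > 19]
8. n3.ok = true  [A.lim > 18]
9. n6.fin = true  [terminal]
10. n7.lim = 6  [terminal]
11. n2.fin = false  [a.lim > 6]
12. n2.ok = true  [A₀.lim > 23]
13. n8.ok = "pp"  ["pp"]
14. n9.idx = 29  [terminal]
15. n8.lim = false  [f.idx > 29]
16. n8.fin = false  [f.idx > 29]
17. n8.idx = "ppu"  [S.ok ++ "u"]
18. n0.lim = true  [S₁.lim == false]
19. n0.fin = true  [d.fin == true]
20. n0.idx = "vz"  ["vz"]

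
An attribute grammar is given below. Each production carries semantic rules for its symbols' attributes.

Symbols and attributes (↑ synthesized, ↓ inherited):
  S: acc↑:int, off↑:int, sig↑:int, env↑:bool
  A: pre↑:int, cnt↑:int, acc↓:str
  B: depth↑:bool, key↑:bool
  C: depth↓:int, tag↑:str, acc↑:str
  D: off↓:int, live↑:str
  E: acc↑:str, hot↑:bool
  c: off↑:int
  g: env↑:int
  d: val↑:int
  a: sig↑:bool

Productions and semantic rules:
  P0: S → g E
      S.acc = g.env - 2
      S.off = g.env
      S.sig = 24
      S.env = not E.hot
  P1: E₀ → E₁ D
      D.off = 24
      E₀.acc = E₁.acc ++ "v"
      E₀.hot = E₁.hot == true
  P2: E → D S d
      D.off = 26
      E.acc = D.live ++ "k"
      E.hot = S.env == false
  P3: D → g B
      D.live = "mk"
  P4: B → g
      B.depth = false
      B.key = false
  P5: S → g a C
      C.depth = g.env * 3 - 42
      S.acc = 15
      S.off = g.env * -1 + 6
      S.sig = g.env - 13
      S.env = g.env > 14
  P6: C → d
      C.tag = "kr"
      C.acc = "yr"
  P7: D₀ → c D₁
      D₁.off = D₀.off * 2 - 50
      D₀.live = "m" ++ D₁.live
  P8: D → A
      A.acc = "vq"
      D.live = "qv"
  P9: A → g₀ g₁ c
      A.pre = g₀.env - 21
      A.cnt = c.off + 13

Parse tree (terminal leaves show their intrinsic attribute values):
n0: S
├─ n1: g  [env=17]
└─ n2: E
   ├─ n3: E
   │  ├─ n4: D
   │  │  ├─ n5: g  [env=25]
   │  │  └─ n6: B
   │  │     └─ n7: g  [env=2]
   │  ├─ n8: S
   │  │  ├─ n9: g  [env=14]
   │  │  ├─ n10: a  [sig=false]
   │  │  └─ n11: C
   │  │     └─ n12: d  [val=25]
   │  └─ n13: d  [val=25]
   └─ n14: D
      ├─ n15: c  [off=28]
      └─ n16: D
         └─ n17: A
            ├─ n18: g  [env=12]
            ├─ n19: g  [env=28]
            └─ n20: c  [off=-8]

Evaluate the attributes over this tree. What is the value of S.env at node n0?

false

1. n1.env = 17  [terminal]
2. n4.off = 26  [26]
3. n5.env = 25  [terminal]
4. n7.env = 2  [terminal]
5. n6.depth = false  [false]
6. n6.key = false  [false]
7. n4.live = "mk"  ["mk"]
8. n9.env = 14  [terminal]
9. n10.sig = false  [terminal]
10. n11.depth = 0  [g.env * 3 - 42]
11. n12.val = 25  [terminal]
12. n11.tag = "kr"  ["kr"]
13. n11.acc = "yr"  ["yr"]
14. n8.acc = 15  [15]
15. n8.off = -8  [g.env * -1 + 6]
16. n8.sig = 1  [g.env - 13]
17. n8.env = false  [g.env > 14]
18. n13.val = 25  [terminal]
19. n3.acc = "mkk"  [D.live ++ "k"]
20. n3.hot = true  [S.env == false]
21. n14.off = 24  [24]
22. n15.off = 28  [terminal]
23. n16.off = -2  [D₀.off * 2 - 50]
24. n17.acc = "vq"  ["vq"]
25. n18.env = 12  [terminal]
26. n19.env = 28  [terminal]
27. n20.off = -8  [terminal]
28. n17.pre = -9  [g₀.env - 21]
29. n17.cnt = 5  [c.off + 13]
30. n16.live = "qv"  ["qv"]
31. n14.live = "mqv"  ["m" ++ D₁.live]
32. n2.acc = "mkkv"  [E₁.acc ++ "v"]
33. n2.hot = true  [E₁.hot == true]
34. n0.acc = 15  [g.env - 2]
35. n0.off = 17  [g.env]
36. n0.sig = 24  [24]
37. n0.env = false  [not E.hot]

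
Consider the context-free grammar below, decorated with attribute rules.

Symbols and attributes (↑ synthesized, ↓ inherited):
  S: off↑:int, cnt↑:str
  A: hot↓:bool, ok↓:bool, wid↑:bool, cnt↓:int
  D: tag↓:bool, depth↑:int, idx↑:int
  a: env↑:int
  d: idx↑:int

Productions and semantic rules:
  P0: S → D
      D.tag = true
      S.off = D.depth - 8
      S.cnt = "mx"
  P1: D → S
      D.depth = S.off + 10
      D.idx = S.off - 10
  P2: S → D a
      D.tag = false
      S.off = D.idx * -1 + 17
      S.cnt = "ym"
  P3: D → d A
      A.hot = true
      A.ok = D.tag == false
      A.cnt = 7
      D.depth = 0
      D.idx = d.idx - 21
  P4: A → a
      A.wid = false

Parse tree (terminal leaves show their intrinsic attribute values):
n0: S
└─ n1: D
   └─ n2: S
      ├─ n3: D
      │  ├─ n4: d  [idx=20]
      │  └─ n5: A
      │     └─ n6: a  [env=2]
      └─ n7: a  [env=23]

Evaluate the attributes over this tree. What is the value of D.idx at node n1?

1. n1.tag = true  [true]
2. n3.tag = false  [false]
3. n4.idx = 20  [terminal]
4. n5.hot = true  [true]
5. n5.ok = true  [D.tag == false]
6. n5.cnt = 7  [7]
7. n6.env = 2  [terminal]
8. n5.wid = false  [false]
9. n3.depth = 0  [0]
10. n3.idx = -1  [d.idx - 21]
11. n7.env = 23  [terminal]
12. n2.off = 18  [D.idx * -1 + 17]
13. n2.cnt = "ym"  ["ym"]
14. n1.depth = 28  [S.off + 10]
15. n1.idx = 8  [S.off - 10]
16. n0.off = 20  [D.depth - 8]
17. n0.cnt = "mx"  ["mx"]

8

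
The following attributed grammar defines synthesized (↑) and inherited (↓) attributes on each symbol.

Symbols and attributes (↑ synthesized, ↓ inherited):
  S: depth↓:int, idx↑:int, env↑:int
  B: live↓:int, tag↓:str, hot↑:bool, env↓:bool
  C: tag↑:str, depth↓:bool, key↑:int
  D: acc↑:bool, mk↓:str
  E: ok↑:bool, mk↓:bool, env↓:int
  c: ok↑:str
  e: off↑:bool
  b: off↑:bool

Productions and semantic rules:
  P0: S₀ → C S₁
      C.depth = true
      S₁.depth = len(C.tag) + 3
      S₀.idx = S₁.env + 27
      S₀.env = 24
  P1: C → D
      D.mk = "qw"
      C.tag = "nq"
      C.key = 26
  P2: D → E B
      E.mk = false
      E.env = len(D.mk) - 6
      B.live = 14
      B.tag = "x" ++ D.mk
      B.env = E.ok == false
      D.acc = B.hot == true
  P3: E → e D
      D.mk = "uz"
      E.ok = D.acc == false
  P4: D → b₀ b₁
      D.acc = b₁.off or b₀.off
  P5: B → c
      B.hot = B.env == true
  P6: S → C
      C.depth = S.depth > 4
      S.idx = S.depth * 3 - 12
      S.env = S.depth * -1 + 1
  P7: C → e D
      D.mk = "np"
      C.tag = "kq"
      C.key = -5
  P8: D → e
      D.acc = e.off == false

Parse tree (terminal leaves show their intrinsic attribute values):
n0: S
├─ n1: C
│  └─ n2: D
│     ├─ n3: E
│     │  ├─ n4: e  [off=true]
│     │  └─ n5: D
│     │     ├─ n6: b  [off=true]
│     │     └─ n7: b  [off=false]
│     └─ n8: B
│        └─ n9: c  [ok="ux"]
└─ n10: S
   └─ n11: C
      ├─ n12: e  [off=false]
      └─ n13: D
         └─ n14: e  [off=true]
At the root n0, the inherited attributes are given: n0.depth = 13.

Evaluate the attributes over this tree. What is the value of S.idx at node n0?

1. n0.depth = 13  [given at root]
2. n1.depth = true  [true]
3. n2.mk = "qw"  ["qw"]
4. n3.mk = false  [false]
5. n3.env = -4  [len(D.mk) - 6]
6. n4.off = true  [terminal]
7. n5.mk = "uz"  ["uz"]
8. n6.off = true  [terminal]
9. n7.off = false  [terminal]
10. n5.acc = true  [b₁.off or b₀.off]
11. n3.ok = false  [D.acc == false]
12. n8.live = 14  [14]
13. n8.tag = "xqw"  ["x" ++ D.mk]
14. n8.env = true  [E.ok == false]
15. n9.ok = "ux"  [terminal]
16. n8.hot = true  [B.env == true]
17. n2.acc = true  [B.hot == true]
18. n1.tag = "nq"  ["nq"]
19. n1.key = 26  [26]
20. n10.depth = 5  [len(C.tag) + 3]
21. n11.depth = true  [S.depth > 4]
22. n12.off = false  [terminal]
23. n13.mk = "np"  ["np"]
24. n14.off = true  [terminal]
25. n13.acc = false  [e.off == false]
26. n11.tag = "kq"  ["kq"]
27. n11.key = -5  [-5]
28. n10.idx = 3  [S.depth * 3 - 12]
29. n10.env = -4  [S.depth * -1 + 1]
30. n0.idx = 23  [S₁.env + 27]
31. n0.env = 24  [24]

23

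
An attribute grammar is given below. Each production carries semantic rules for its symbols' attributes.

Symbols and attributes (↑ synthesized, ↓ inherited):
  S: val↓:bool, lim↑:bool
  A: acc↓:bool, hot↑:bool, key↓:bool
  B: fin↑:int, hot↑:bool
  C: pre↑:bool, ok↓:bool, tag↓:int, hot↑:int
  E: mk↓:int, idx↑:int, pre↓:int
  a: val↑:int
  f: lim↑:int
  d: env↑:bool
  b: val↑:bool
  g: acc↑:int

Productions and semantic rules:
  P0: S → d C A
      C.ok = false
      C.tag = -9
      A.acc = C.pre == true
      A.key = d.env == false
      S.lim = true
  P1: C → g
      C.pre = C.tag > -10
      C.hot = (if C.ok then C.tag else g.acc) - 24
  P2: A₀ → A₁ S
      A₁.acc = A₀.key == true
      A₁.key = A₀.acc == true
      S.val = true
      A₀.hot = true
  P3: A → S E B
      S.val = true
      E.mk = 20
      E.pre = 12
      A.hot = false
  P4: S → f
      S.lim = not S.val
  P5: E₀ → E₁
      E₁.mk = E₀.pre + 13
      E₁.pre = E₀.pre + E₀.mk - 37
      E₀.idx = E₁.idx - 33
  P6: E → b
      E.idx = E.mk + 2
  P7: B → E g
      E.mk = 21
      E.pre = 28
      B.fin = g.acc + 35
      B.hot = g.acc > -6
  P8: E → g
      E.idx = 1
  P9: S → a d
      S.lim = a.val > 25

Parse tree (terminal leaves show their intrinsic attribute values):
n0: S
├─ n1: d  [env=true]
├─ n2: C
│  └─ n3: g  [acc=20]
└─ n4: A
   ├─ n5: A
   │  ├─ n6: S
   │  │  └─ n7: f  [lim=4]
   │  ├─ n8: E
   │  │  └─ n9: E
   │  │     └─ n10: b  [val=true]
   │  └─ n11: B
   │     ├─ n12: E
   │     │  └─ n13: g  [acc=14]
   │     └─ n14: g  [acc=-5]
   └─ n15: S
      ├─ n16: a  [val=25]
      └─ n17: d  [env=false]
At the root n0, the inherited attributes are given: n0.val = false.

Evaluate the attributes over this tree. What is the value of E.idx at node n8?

-6

1. n0.val = false  [given at root]
2. n1.env = true  [terminal]
3. n2.ok = false  [false]
4. n2.tag = -9  [-9]
5. n3.acc = 20  [terminal]
6. n2.pre = true  [C.tag > -10]
7. n2.hot = -4  [(if C.ok then C.tag else g.acc) - 24]
8. n4.acc = true  [C.pre == true]
9. n4.key = false  [d.env == false]
10. n5.acc = false  [A₀.key == true]
11. n5.key = true  [A₀.acc == true]
12. n6.val = true  [true]
13. n7.lim = 4  [terminal]
14. n6.lim = false  [not S.val]
15. n8.mk = 20  [20]
16. n8.pre = 12  [12]
17. n9.mk = 25  [E₀.pre + 13]
18. n9.pre = -5  [E₀.pre + E₀.mk - 37]
19. n10.val = true  [terminal]
20. n9.idx = 27  [E.mk + 2]
21. n8.idx = -6  [E₁.idx - 33]
22. n12.mk = 21  [21]
23. n12.pre = 28  [28]
24. n13.acc = 14  [terminal]
25. n12.idx = 1  [1]
26. n14.acc = -5  [terminal]
27. n11.fin = 30  [g.acc + 35]
28. n11.hot = true  [g.acc > -6]
29. n5.hot = false  [false]
30. n15.val = true  [true]
31. n16.val = 25  [terminal]
32. n17.env = false  [terminal]
33. n15.lim = false  [a.val > 25]
34. n4.hot = true  [true]
35. n0.lim = true  [true]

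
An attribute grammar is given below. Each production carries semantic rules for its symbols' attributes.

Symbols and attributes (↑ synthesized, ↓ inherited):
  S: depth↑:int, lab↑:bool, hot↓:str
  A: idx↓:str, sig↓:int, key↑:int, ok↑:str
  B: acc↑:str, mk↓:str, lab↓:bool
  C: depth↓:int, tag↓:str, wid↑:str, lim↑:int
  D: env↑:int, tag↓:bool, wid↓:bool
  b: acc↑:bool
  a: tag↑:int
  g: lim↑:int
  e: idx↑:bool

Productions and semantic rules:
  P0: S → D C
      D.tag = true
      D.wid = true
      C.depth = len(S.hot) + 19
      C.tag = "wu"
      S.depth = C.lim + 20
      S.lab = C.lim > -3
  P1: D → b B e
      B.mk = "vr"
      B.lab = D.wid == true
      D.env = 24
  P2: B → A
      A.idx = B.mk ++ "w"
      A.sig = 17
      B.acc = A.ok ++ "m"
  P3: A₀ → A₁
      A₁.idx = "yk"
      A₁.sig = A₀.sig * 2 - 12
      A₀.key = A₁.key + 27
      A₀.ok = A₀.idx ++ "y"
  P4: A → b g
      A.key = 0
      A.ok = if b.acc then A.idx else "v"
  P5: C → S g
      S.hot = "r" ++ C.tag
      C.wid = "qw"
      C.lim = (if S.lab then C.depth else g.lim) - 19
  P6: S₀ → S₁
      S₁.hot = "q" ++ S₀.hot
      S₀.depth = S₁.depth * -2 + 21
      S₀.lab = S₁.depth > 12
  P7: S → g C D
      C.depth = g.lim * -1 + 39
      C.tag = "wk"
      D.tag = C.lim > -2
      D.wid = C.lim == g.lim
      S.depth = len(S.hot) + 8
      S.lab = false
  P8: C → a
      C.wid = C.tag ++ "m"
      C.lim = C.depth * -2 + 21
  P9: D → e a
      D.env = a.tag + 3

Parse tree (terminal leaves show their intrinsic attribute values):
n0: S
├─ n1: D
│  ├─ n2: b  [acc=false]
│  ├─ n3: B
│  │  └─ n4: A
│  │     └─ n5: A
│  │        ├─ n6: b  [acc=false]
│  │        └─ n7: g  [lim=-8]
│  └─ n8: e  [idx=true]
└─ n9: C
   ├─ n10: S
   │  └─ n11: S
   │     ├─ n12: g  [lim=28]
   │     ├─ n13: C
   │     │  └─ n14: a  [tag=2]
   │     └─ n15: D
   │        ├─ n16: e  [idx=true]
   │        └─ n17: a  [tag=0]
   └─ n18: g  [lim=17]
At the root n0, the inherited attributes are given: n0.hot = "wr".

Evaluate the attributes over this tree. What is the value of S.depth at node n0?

1. n0.hot = "wr"  [given at root]
2. n1.tag = true  [true]
3. n1.wid = true  [true]
4. n2.acc = false  [terminal]
5. n3.mk = "vr"  ["vr"]
6. n3.lab = true  [D.wid == true]
7. n4.idx = "vrw"  [B.mk ++ "w"]
8. n4.sig = 17  [17]
9. n5.idx = "yk"  ["yk"]
10. n5.sig = 22  [A₀.sig * 2 - 12]
11. n6.acc = false  [terminal]
12. n7.lim = -8  [terminal]
13. n5.key = 0  [0]
14. n5.ok = "v"  [if b.acc then A.idx else "v"]
15. n4.key = 27  [A₁.key + 27]
16. n4.ok = "vrwy"  [A₀.idx ++ "y"]
17. n3.acc = "vrwym"  [A.ok ++ "m"]
18. n8.idx = true  [terminal]
19. n1.env = 24  [24]
20. n9.depth = 21  [len(S.hot) + 19]
21. n9.tag = "wu"  ["wu"]
22. n10.hot = "rwu"  ["r" ++ C.tag]
23. n11.hot = "qrwu"  ["q" ++ S₀.hot]
24. n12.lim = 28  [terminal]
25. n13.depth = 11  [g.lim * -1 + 39]
26. n13.tag = "wk"  ["wk"]
27. n14.tag = 2  [terminal]
28. n13.wid = "wkm"  [C.tag ++ "m"]
29. n13.lim = -1  [C.depth * -2 + 21]
30. n15.tag = true  [C.lim > -2]
31. n15.wid = false  [C.lim == g.lim]
32. n16.idx = true  [terminal]
33. n17.tag = 0  [terminal]
34. n15.env = 3  [a.tag + 3]
35. n11.depth = 12  [len(S.hot) + 8]
36. n11.lab = false  [false]
37. n10.depth = -3  [S₁.depth * -2 + 21]
38. n10.lab = false  [S₁.depth > 12]
39. n18.lim = 17  [terminal]
40. n9.wid = "qw"  ["qw"]
41. n9.lim = -2  [(if S.lab then C.depth else g.lim) - 19]
42. n0.depth = 18  [C.lim + 20]
43. n0.lab = true  [C.lim > -3]

18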